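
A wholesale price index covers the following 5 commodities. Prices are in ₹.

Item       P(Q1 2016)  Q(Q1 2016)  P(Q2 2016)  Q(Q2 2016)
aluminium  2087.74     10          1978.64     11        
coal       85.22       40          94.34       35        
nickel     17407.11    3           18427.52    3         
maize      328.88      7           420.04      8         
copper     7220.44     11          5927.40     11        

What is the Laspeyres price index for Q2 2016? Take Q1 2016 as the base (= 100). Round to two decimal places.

92.89

Laspeyres price index uses base-period quantities as weights.
ΣP(Q2 2016)·Q(Q1 2016) = 1978.64×10 + 94.34×40 + 18427.52×3 + 420.04×7 + 5927.40×11 = 19786.4 + 3773.6 + 55282.56 + 2940.28 + 65201.4 = 146984.24
ΣP(Q1 2016)·Q(Q1 2016) = 2087.74×10 + 85.22×40 + 17407.11×3 + 328.88×7 + 7220.44×11 = 20877.4 + 3408.8 + 52221.33 + 2302.16 + 79424.84 = 158234.53
Index = 146984.24 / 158234.53 × 100 = 92.8901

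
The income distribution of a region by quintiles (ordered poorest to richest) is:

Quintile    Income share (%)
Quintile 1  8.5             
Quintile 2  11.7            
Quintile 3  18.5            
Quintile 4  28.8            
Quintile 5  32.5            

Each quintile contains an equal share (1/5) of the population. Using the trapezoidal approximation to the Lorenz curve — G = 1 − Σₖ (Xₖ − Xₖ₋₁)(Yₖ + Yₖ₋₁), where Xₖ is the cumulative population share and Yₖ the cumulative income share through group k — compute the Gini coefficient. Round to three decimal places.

0.260

Cumulative income shares Yₖ: 0.0850, 0.2020, 0.3870, 0.6750, 1.0000
Σ (Xₖ−Xₖ₋₁)(Yₖ+Yₖ₋₁) = (1/5)(0.0850+0.0000) + (1/5)(0.2020+0.0850) + (1/5)(0.3870+0.2020) + (1/5)(0.6750+0.3870) + (1/5)(1.0000+0.6750)
  = 0.0170 + 0.0574 + 0.1178 + 0.2124 + 0.3350 = 0.7396
G = 1 − 0.7396 = 0.2604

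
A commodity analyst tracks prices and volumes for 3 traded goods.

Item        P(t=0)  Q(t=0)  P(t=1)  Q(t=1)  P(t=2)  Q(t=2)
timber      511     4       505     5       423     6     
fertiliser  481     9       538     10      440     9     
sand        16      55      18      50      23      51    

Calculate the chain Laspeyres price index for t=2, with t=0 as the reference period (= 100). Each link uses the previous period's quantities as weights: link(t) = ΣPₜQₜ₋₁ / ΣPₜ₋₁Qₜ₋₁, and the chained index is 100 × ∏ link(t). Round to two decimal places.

94.24

Link t=0→t=1:
ΣP(t=1)Q(t=0) = 505×4 + 538×9 + 18×55 = 2020 + 4842 + 990 = 7852
ΣP(t=0)Q(t=0) = 511×4 + 481×9 + 16×55 = 2044 + 4329 + 880 = 7253
link = 7852/7253 = 1.082587
Link t=1→t=2:
ΣP(t=2)Q(t=1) = 423×5 + 440×10 + 23×50 = 2115 + 4400 + 1150 = 7665
ΣP(t=1)Q(t=1) = 505×5 + 538×10 + 18×50 = 2525 + 5380 + 900 = 8805
link = 7665/8805 = 0.870528
Chained index = 100 × 1.082587 × 0.870528 = 94.2422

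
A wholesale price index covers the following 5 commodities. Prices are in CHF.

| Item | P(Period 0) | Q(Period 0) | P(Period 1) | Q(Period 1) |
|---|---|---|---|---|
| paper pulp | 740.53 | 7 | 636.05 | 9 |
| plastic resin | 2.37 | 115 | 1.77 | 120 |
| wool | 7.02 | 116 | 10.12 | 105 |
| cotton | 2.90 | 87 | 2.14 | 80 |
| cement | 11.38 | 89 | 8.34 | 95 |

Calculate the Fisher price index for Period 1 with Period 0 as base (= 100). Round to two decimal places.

89.08

Laspeyres component (base-period weights):
ΣP(Period 1)Q(Period 0) = 636.05×7 + 1.77×115 + 10.12×116 + 2.14×87 + 8.34×89 = 4452.35 + 203.55 + 1173.92 + 186.18 + 742.26 = 6758.26
ΣP(Period 0)Q(Period 0) = 740.53×7 + 2.37×115 + 7.02×116 + 2.90×87 + 11.38×89 = 5183.71 + 272.55 + 814.32 + 252.3 + 1012.82 = 7535.7
L = 6758.26 / 7535.7 × 100 = 89.6832
Paasche component (current-period weights):
ΣP(Period 1)Q(Period 1) = 636.05×9 + 1.77×120 + 10.12×105 + 2.14×80 + 8.34×95 = 5724.45 + 212.4 + 1062.6 + 171.2 + 792.3 = 7962.95
ΣP(Period 0)Q(Period 1) = 740.53×9 + 2.37×120 + 7.02×105 + 2.90×80 + 11.38×95 = 6664.77 + 284.4 + 737.1 + 232 + 1081.1 = 8999.37
P = 7962.95 / 8999.37 × 100 = 88.4834
Fisher = √(L × P) = √(89.6832 × 88.4834) = 89.0813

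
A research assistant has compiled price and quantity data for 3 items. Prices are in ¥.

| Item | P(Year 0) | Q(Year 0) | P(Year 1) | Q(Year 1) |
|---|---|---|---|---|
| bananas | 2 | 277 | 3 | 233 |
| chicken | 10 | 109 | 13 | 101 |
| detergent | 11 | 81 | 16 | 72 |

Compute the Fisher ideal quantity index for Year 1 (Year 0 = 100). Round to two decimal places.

Laspeyres component (base-period weights):
ΣP(Year 0)Q(Year 1) = 2×233 + 10×101 + 11×72 = 466 + 1010 + 792 = 2268
ΣP(Year 0)Q(Year 0) = 2×277 + 10×109 + 11×81 = 554 + 1090 + 891 = 2535
L = 2268 / 2535 × 100 = 89.4675
Paasche component (current-period weights):
ΣP(Year 1)Q(Year 1) = 3×233 + 13×101 + 16×72 = 699 + 1313 + 1152 = 3164
ΣP(Year 1)Q(Year 0) = 3×277 + 13×109 + 16×81 = 831 + 1417 + 1296 = 3544
P = 3164 / 3544 × 100 = 89.2777
Fisher = √(L × P) = √(89.4675 × 89.2777) = 89.3725

89.37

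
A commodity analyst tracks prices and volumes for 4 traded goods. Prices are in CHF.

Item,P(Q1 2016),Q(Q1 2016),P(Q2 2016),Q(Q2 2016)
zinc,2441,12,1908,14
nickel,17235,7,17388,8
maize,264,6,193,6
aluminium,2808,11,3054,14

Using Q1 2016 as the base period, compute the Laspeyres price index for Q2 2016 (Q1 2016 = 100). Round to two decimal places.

Laspeyres price index uses base-period quantities as weights.
ΣP(Q2 2016)·Q(Q1 2016) = 1908×12 + 17388×7 + 193×6 + 3054×11 = 22896 + 121716 + 1158 + 33594 = 179364
ΣP(Q1 2016)·Q(Q1 2016) = 2441×12 + 17235×7 + 264×6 + 2808×11 = 29292 + 120645 + 1584 + 30888 = 182409
Index = 179364 / 182409 × 100 = 98.3307

98.33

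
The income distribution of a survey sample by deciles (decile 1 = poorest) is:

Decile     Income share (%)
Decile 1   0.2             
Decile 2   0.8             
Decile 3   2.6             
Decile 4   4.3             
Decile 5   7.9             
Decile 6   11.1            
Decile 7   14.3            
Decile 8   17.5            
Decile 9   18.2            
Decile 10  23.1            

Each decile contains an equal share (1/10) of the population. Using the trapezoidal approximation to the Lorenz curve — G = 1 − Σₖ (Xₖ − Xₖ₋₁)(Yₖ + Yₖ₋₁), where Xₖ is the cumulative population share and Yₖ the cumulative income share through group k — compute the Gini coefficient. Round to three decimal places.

0.436

Cumulative income shares Yₖ: 0.0020, 0.0100, 0.0360, 0.0790, 0.1580, 0.2690, 0.4120, 0.5870, 0.7690, 1.0000
Σ (Xₖ−Xₖ₋₁)(Yₖ+Yₖ₋₁) = (1/10)(0.0020+0.0000) + (1/10)(0.0100+0.0020) + (1/10)(0.0360+0.0100) + (1/10)(0.0790+0.0360) + (1/10)(0.1580+0.0790) + (1/10)(0.2690+0.1580) + (1/10)(0.4120+0.2690) + (1/10)(0.5870+0.4120) + (1/10)(0.7690+0.5870) + (1/10)(1.0000+0.7690)
  = 0.0002 + 0.0012 + 0.0046 + 0.0115 + 0.0237 + 0.0427 + 0.0681 + 0.0999 + 0.1356 + 0.1769 = 0.5644
G = 1 − 0.5644 = 0.4356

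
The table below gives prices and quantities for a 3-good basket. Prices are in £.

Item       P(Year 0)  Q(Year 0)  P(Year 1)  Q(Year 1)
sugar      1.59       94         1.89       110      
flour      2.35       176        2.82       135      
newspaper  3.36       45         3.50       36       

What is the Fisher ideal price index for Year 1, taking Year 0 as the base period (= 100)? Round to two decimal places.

116.48

Laspeyres component (base-period weights):
ΣP(Year 1)Q(Year 0) = 1.89×94 + 2.82×176 + 3.50×45 = 177.66 + 496.32 + 157.5 = 831.48
ΣP(Year 0)Q(Year 0) = 1.59×94 + 2.35×176 + 3.36×45 = 149.46 + 413.6 + 151.2 = 714.26
L = 831.48 / 714.26 × 100 = 116.4114
Paasche component (current-period weights):
ΣP(Year 1)Q(Year 1) = 1.89×110 + 2.82×135 + 3.50×36 = 207.9 + 380.7 + 126 = 714.6
ΣP(Year 0)Q(Year 1) = 1.59×110 + 2.35×135 + 3.36×36 = 174.9 + 317.25 + 120.96 = 613.11
P = 714.6 / 613.11 × 100 = 116.5533
Fisher = √(L × P) = √(116.4114 × 116.5533) = 116.4823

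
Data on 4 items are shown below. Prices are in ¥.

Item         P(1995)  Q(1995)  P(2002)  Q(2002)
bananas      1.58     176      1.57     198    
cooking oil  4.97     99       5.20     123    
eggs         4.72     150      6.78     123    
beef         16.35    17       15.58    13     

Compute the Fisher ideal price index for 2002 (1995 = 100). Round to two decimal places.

Laspeyres component (base-period weights):
ΣP(2002)Q(1995) = 1.57×176 + 5.20×99 + 6.78×150 + 15.58×17 = 276.32 + 514.8 + 1017 + 264.86 = 2072.98
ΣP(1995)Q(1995) = 1.58×176 + 4.97×99 + 4.72×150 + 16.35×17 = 278.08 + 492.03 + 708 + 277.95 = 1756.06
L = 2072.98 / 1756.06 × 100 = 118.0472
Paasche component (current-period weights):
ΣP(2002)Q(2002) = 1.57×198 + 5.20×123 + 6.78×123 + 15.58×13 = 310.86 + 639.6 + 833.94 + 202.54 = 1986.94
ΣP(1995)Q(2002) = 1.58×198 + 4.97×123 + 4.72×123 + 16.35×13 = 312.84 + 611.31 + 580.56 + 212.55 = 1717.26
P = 1986.94 / 1717.26 × 100 = 115.7041
Fisher = √(L × P) = √(118.0472 × 115.7041) = 116.8698

116.87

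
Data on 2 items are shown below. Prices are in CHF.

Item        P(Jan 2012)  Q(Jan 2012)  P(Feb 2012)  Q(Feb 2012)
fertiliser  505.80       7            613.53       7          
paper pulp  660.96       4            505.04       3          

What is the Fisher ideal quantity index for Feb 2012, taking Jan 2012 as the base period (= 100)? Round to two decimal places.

90.65

Laspeyres component (base-period weights):
ΣP(Jan 2012)Q(Feb 2012) = 505.80×7 + 660.96×3 = 3540.6 + 1982.88 = 5523.48
ΣP(Jan 2012)Q(Jan 2012) = 505.80×7 + 660.96×4 = 3540.6 + 2643.84 = 6184.44
L = 5523.48 / 6184.44 × 100 = 89.3125
Paasche component (current-period weights):
ΣP(Feb 2012)Q(Feb 2012) = 613.53×7 + 505.04×3 = 4294.71 + 1515.12 = 5809.83
ΣP(Feb 2012)Q(Jan 2012) = 613.53×7 + 505.04×4 = 4294.71 + 2020.16 = 6314.87
P = 5809.83 / 6314.87 × 100 = 92.0024
Fisher = √(L × P) = √(89.3125 × 92.0024) = 90.6475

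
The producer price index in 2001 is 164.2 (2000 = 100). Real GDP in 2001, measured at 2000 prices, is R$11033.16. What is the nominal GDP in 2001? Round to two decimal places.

Nominal = Real × (Index/100) = 11033.16 × (164.2/100)
        = 11033.16 × 1.642 = 18116.4487

18116.45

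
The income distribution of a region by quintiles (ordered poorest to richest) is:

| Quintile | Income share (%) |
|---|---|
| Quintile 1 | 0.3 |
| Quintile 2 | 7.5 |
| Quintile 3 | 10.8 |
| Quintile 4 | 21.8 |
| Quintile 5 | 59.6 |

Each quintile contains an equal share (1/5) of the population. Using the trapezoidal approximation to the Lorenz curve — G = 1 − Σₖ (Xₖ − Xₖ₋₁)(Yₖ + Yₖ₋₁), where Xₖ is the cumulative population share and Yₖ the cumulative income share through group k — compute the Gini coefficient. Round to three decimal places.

Cumulative income shares Yₖ: 0.0030, 0.0780, 0.1860, 0.4040, 1.0000
Σ (Xₖ−Xₖ₋₁)(Yₖ+Yₖ₋₁) = (1/5)(0.0030+0.0000) + (1/5)(0.0780+0.0030) + (1/5)(0.1860+0.0780) + (1/5)(0.4040+0.1860) + (1/5)(1.0000+0.4040)
  = 0.0006 + 0.0162 + 0.0528 + 0.1180 + 0.2808 = 0.4684
G = 1 − 0.4684 = 0.5316

0.532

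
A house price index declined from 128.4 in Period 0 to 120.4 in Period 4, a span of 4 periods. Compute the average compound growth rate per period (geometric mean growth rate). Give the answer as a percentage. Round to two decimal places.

Growth factor = (120.4/128.4)^(1/4) = (0.937695)^(1/4) = 0.984046
Growth rate = 0.984046 − 1 = -0.015954 = -1.5954%

-1.60%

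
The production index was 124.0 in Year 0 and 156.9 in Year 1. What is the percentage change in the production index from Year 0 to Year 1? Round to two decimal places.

Change = (156.9 − 124.0) / 124.0 × 100
       = 32.9 / 124.0 × 100 = 26.5323%

26.53%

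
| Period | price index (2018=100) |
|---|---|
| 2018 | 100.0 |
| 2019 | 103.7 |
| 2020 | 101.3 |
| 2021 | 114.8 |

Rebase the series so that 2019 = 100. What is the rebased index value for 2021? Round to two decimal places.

110.70

Rebased(2021) = 114.8 / 103.7 × 100 = 110.7040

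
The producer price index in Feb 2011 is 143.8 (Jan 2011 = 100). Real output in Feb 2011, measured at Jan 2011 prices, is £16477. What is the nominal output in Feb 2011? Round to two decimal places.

Nominal = Real × (Index/100) = 16477 × (143.8/100)
        = 16477 × 1.438 = 23693.9260

23693.93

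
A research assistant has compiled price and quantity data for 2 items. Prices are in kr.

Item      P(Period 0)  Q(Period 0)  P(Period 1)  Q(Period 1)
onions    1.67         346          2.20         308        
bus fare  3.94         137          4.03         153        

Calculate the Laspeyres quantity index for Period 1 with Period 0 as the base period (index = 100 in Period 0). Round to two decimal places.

Laspeyres quantity index uses base-period prices as weights.
ΣP(Period 0)·Q(Period 1) = 1.67×308 + 3.94×153 = 514.36 + 602.82 = 1117.18
ΣP(Period 0)·Q(Period 0) = 1.67×346 + 3.94×137 = 577.82 + 539.78 = 1117.6
Index = 1117.18 / 1117.6 × 100 = 99.9624

99.96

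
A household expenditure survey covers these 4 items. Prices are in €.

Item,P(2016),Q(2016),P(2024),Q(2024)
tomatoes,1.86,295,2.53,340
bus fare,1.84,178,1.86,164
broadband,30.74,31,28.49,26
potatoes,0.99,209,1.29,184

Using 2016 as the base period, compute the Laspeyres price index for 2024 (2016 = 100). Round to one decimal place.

109.5

Laspeyres price index uses base-period quantities as weights.
ΣP(2024)·Q(2016) = 2.53×295 + 1.86×178 + 28.49×31 + 1.29×209 = 746.35 + 331.08 + 883.19 + 269.61 = 2230.23
ΣP(2016)·Q(2016) = 1.86×295 + 1.84×178 + 30.74×31 + 0.99×209 = 548.7 + 327.52 + 952.94 + 206.91 = 2036.07
Index = 2230.23 / 2036.07 × 100 = 109.5360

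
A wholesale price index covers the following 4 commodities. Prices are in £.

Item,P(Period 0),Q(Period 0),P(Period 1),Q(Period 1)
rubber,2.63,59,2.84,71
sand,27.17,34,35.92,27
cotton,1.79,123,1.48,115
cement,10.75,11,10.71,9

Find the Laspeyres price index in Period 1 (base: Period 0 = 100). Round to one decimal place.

Laspeyres price index uses base-period quantities as weights.
ΣP(Period 1)·Q(Period 0) = 2.84×59 + 35.92×34 + 1.48×123 + 10.71×11 = 167.56 + 1221.28 + 182.04 + 117.81 = 1688.69
ΣP(Period 0)·Q(Period 0) = 2.63×59 + 27.17×34 + 1.79×123 + 10.75×11 = 155.17 + 923.78 + 220.17 + 118.25 = 1417.37
Index = 1688.69 / 1417.37 × 100 = 119.1425

119.1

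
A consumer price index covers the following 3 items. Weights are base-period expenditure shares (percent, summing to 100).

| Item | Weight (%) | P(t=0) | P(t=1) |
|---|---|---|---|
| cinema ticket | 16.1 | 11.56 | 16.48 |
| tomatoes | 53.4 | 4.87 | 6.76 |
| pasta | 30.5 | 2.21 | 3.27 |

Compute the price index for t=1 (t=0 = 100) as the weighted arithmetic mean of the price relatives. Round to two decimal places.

142.21

cinema ticket: 16.1 × (16.48/11.56) = 16.1 × 1.425606 = 22.9522
tomatoes: 53.4 × (6.76/4.87) = 53.4 × 1.388090 = 74.1240
pasta: 30.5 × (3.27/2.21) = 30.5 × 1.479638 = 45.1290
Index = Σ wᵢ·(p₁ᵢ/p₀ᵢ) = 22.9522 + 74.1240 + 45.1290 = 142.2052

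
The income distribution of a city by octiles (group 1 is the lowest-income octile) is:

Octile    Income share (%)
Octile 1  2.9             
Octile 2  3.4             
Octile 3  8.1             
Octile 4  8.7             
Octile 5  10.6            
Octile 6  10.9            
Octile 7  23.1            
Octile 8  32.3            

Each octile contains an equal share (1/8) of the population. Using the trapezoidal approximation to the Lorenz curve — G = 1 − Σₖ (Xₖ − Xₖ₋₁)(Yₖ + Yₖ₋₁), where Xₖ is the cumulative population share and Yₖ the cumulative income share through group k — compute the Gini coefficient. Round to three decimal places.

0.393

Cumulative income shares Yₖ: 0.0290, 0.0630, 0.1440, 0.2310, 0.3370, 0.4460, 0.6770, 1.0000
Σ (Xₖ−Xₖ₋₁)(Yₖ+Yₖ₋₁) = (1/8)(0.0290+0.0000) + (1/8)(0.0630+0.0290) + (1/8)(0.1440+0.0630) + (1/8)(0.2310+0.1440) + (1/8)(0.3370+0.2310) + (1/8)(0.4460+0.3370) + (1/8)(0.6770+0.4460) + (1/8)(1.0000+0.6770)
  = 0.0036 + 0.0115 + 0.0259 + 0.0469 + 0.0710 + 0.0979 + 0.1404 + 0.2096 = 0.6068
G = 1 − 0.6068 = 0.3932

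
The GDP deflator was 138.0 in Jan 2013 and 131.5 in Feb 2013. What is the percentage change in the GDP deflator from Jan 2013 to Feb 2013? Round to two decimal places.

Change = (131.5 − 138.0) / 138.0 × 100
       = -6.5 / 138.0 × 100 = -4.7101%

-4.71%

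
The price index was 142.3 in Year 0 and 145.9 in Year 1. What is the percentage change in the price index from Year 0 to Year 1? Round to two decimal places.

2.53%

Change = (145.9 − 142.3) / 142.3 × 100
       = 3.6 / 142.3 × 100 = 2.5299%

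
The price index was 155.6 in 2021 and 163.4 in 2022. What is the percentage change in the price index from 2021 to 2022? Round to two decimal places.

Change = (163.4 − 155.6) / 155.6 × 100
       = 7.8 / 155.6 × 100 = 5.0129%

5.01%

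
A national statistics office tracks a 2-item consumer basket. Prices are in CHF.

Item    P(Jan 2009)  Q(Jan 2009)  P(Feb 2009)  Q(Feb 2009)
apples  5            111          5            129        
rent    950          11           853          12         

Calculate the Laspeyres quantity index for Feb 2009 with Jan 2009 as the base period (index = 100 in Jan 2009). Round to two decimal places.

Laspeyres quantity index uses base-period prices as weights.
ΣP(Jan 2009)·Q(Feb 2009) = 5×129 + 950×12 = 645 + 11400 = 12045
ΣP(Jan 2009)·Q(Jan 2009) = 5×111 + 950×11 = 555 + 10450 = 11005
Index = 12045 / 11005 × 100 = 109.4502

109.45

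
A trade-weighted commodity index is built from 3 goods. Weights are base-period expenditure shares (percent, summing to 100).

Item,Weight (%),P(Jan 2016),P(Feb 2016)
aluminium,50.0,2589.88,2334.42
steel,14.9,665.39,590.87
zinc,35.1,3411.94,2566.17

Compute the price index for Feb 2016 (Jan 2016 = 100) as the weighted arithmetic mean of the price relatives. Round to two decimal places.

aluminium: 50.0 × (2334.42/2589.88) = 50.0 × 0.901362 = 45.0681
steel: 14.9 × (590.87/665.39) = 14.9 × 0.888006 = 13.2313
zinc: 35.1 × (2566.17/3411.94) = 35.1 × 0.752115 = 26.3992
Index = Σ wᵢ·(p₁ᵢ/p₀ᵢ) = 45.0681 + 13.2313 + 26.3992 = 84.6986

84.70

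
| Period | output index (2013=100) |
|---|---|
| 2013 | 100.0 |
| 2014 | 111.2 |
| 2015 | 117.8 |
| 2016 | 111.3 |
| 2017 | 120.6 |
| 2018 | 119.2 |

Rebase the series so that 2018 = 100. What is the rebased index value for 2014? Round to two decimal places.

Rebased(2014) = 111.2 / 119.2 × 100 = 93.2886

93.29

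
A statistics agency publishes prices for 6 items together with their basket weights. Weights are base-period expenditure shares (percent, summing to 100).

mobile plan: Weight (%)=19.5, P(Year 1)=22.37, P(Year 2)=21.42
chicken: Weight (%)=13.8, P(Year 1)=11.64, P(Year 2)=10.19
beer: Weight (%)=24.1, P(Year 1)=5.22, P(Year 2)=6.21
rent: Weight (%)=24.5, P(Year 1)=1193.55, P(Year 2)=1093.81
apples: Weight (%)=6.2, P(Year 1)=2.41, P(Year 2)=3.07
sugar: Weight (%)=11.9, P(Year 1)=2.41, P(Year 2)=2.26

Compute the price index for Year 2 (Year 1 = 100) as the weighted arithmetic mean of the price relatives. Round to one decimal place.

mobile plan: 19.5 × (21.42/22.37) = 19.5 × 0.957532 = 18.6719
chicken: 13.8 × (10.19/11.64) = 13.8 × 0.875430 = 12.0809
beer: 24.1 × (6.21/5.22) = 24.1 × 1.189655 = 28.6707
rent: 24.5 × (1093.81/1193.55) = 24.5 × 0.916434 = 22.4526
apples: 6.2 × (3.07/2.41) = 6.2 × 1.273859 = 7.8979
sugar: 11.9 × (2.26/2.41) = 11.9 × 0.937759 = 11.1593
Index = Σ wᵢ·(p₁ᵢ/p₀ᵢ) = 18.6719 + 12.0809 + 28.6707 + 22.4526 + 7.8979 + 11.1593 = 100.9334

100.9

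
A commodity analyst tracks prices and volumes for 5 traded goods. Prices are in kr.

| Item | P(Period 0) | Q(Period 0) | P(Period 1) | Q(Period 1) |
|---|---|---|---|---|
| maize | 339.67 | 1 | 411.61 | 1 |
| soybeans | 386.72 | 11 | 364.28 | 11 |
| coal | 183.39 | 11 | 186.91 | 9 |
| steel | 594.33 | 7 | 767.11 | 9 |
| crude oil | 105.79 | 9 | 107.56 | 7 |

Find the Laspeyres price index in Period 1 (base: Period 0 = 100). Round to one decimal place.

109.3

Laspeyres price index uses base-period quantities as weights.
ΣP(Period 1)·Q(Period 0) = 411.61×1 + 364.28×11 + 186.91×11 + 767.11×7 + 107.56×9 = 411.61 + 4007.08 + 2056.01 + 5369.77 + 968.04 = 12812.51
ΣP(Period 0)·Q(Period 0) = 339.67×1 + 386.72×11 + 183.39×11 + 594.33×7 + 105.79×9 = 339.67 + 4253.92 + 2017.29 + 4160.31 + 952.11 = 11723.3
Index = 12812.51 / 11723.3 × 100 = 109.2910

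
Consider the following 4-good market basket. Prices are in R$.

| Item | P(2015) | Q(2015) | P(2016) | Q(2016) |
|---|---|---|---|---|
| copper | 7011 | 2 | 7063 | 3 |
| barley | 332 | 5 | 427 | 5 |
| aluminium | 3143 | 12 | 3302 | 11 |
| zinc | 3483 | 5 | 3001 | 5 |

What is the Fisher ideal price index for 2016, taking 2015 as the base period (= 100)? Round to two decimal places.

100.03

Laspeyres component (base-period weights):
ΣP(2016)Q(2015) = 7063×2 + 427×5 + 3302×12 + 3001×5 = 14126 + 2135 + 39624 + 15005 = 70890
ΣP(2015)Q(2015) = 7011×2 + 332×5 + 3143×12 + 3483×5 = 14022 + 1660 + 37716 + 17415 = 70813
L = 70890 / 70813 × 100 = 100.1087
Paasche component (current-period weights):
ΣP(2016)Q(2016) = 7063×3 + 427×5 + 3302×11 + 3001×5 = 21189 + 2135 + 36322 + 15005 = 74651
ΣP(2015)Q(2016) = 7011×3 + 332×5 + 3143×11 + 3483×5 = 21033 + 1660 + 34573 + 17415 = 74681
P = 74651 / 74681 × 100 = 99.9598
Fisher = √(L × P) = √(100.1087 × 99.9598) = 100.0343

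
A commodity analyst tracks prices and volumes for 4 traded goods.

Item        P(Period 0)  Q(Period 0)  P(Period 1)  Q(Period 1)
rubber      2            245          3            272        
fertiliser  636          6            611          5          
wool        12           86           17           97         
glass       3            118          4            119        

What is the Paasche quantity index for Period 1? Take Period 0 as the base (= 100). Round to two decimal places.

94.65

Paasche quantity index uses current-period prices as weights.
ΣP(Period 1)·Q(Period 1) = 3×272 + 611×5 + 17×97 + 4×119 = 816 + 3055 + 1649 + 476 = 5996
ΣP(Period 1)·Q(Period 0) = 3×245 + 611×6 + 17×86 + 4×118 = 735 + 3666 + 1462 + 472 = 6335
Index = 5996 / 6335 × 100 = 94.6488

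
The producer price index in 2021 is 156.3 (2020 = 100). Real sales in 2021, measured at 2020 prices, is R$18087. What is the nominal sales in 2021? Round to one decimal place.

28270.0

Nominal = Real × (Index/100) = 18087 × (156.3/100)
        = 18087 × 1.563 = 28269.9810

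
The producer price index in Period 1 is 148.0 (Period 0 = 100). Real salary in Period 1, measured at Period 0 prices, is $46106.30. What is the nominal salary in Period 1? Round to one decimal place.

Nominal = Real × (Index/100) = 46106.30 × (148.0/100)
        = 46106.30 × 1.480 = 68237.3240

68237.3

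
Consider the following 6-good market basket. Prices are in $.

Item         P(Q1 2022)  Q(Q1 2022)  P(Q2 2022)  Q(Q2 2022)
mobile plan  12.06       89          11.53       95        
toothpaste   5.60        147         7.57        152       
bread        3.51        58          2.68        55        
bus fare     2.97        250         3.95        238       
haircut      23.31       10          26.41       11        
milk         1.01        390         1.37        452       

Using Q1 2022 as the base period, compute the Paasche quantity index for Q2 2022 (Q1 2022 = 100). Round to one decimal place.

Paasche quantity index uses current-period prices as weights.
ΣP(Q2 2022)·Q(Q2 2022) = 11.53×95 + 7.57×152 + 2.68×55 + 3.95×238 + 26.41×11 + 1.37×452 = 1095.35 + 1150.64 + 147.4 + 940.1 + 290.51 + 619.24 = 4243.24
ΣP(Q2 2022)·Q(Q1 2022) = 11.53×89 + 7.57×147 + 2.68×58 + 3.95×250 + 26.41×10 + 1.37×390 = 1026.17 + 1112.79 + 155.44 + 987.5 + 264.1 + 534.3 = 4080.3
Index = 4243.24 / 4080.3 × 100 = 103.9933

104.0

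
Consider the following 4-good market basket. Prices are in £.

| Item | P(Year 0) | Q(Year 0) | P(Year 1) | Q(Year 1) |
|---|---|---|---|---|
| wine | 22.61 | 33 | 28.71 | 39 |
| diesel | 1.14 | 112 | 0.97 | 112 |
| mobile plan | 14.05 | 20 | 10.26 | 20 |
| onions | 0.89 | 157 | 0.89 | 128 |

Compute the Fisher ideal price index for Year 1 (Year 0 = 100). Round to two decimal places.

109.20

Laspeyres component (base-period weights):
ΣP(Year 1)Q(Year 0) = 28.71×33 + 0.97×112 + 10.26×20 + 0.89×157 = 947.43 + 108.64 + 205.2 + 139.73 = 1401
ΣP(Year 0)Q(Year 0) = 22.61×33 + 1.14×112 + 14.05×20 + 0.89×157 = 746.13 + 127.68 + 281 + 139.73 = 1294.54
L = 1401 / 1294.54 × 100 = 108.2238
Paasche component (current-period weights):
ΣP(Year 1)Q(Year 1) = 28.71×39 + 0.97×112 + 10.26×20 + 0.89×128 = 1119.69 + 108.64 + 205.2 + 113.92 = 1547.45
ΣP(Year 0)Q(Year 1) = 22.61×39 + 1.14×112 + 14.05×20 + 0.89×128 = 881.79 + 127.68 + 281 + 113.92 = 1404.39
P = 1547.45 / 1404.39 × 100 = 110.1866
Fisher = √(L × P) = √(108.2238 × 110.1866) = 109.2008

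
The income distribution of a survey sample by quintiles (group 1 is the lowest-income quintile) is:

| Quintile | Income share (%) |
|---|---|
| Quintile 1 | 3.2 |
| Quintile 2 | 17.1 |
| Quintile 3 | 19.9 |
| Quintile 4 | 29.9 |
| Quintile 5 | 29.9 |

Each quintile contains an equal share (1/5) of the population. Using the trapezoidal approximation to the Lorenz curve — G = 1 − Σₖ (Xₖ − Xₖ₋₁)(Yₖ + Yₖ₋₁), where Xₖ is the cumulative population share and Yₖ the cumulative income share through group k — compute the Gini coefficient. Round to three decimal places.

Cumulative income shares Yₖ: 0.0320, 0.2030, 0.4020, 0.7010, 1.0000
Σ (Xₖ−Xₖ₋₁)(Yₖ+Yₖ₋₁) = (1/5)(0.0320+0.0000) + (1/5)(0.2030+0.0320) + (1/5)(0.4020+0.2030) + (1/5)(0.7010+0.4020) + (1/5)(1.0000+0.7010)
  = 0.0064 + 0.0470 + 0.1210 + 0.2206 + 0.3402 = 0.7352
G = 1 − 0.7352 = 0.2648

0.265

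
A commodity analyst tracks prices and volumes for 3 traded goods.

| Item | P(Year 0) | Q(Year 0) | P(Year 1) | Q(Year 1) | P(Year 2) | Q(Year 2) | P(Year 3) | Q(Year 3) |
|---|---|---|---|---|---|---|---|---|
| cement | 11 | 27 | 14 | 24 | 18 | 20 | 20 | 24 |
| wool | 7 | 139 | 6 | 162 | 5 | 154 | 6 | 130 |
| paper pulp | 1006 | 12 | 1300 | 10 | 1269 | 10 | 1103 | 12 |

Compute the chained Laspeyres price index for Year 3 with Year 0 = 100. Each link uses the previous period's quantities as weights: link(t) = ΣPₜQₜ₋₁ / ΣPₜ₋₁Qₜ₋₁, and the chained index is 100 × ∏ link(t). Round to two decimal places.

Link Year 0→Year 1:
ΣP(Year 1)Q(Year 0) = 14×27 + 6×139 + 1300×12 = 378 + 834 + 15600 = 16812
ΣP(Year 0)Q(Year 0) = 11×27 + 7×139 + 1006×12 = 297 + 973 + 12072 = 13342
link = 16812/13342 = 1.260081
Link Year 1→Year 2:
ΣP(Year 2)Q(Year 1) = 18×24 + 5×162 + 1269×10 = 432 + 810 + 12690 = 13932
ΣP(Year 1)Q(Year 1) = 14×24 + 6×162 + 1300×10 = 336 + 972 + 13000 = 14308
link = 13932/14308 = 0.973721
Link Year 2→Year 3:
ΣP(Year 3)Q(Year 2) = 20×20 + 6×154 + 1103×10 = 400 + 924 + 11030 = 12354
ΣP(Year 2)Q(Year 2) = 18×20 + 5×154 + 1269×10 = 360 + 770 + 12690 = 13820
link = 12354/13820 = 0.893922
Chained index = 100 × 1.260081 × 0.973721 × 0.893922 = 109.6813

109.68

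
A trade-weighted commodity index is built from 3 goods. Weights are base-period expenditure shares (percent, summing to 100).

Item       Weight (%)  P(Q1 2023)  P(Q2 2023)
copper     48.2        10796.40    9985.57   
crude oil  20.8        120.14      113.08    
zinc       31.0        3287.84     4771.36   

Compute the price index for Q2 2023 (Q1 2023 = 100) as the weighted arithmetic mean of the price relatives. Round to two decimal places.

copper: 48.2 × (9985.57/10796.40) = 48.2 × 0.924898 = 44.5801
crude oil: 20.8 × (113.08/120.14) = 20.8 × 0.941235 = 19.5777
zinc: 31.0 × (4771.36/3287.84) = 31.0 × 1.451214 = 44.9876
Index = Σ wᵢ·(p₁ᵢ/p₀ᵢ) = 44.5801 + 19.5777 + 44.9876 = 109.1454

109.15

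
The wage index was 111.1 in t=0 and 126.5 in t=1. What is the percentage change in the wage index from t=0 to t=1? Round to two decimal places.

13.86%

Change = (126.5 − 111.1) / 111.1 × 100
       = 15.4 / 111.1 × 100 = 13.8614%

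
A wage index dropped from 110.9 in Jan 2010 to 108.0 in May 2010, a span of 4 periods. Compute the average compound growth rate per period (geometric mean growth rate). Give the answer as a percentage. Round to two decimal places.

Growth factor = (108.0/110.9)^(1/4) = (0.973850)^(1/4) = 0.993397
Growth rate = 0.993397 − 1 = -0.006603 = -0.6603%

-0.66%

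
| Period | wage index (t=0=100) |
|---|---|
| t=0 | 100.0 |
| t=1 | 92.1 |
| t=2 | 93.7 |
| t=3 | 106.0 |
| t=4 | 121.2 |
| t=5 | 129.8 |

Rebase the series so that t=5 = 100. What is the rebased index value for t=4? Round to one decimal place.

93.4

Rebased(t=4) = 121.2 / 129.8 × 100 = 93.3744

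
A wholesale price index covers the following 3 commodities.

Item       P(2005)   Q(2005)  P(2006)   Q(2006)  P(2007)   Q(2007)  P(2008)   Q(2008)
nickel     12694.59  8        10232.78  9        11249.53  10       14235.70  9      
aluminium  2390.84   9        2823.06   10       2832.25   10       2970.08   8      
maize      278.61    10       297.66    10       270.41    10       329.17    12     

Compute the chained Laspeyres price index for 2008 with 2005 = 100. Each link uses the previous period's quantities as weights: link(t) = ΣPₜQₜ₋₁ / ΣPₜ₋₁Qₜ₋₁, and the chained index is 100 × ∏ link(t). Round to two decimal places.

Link 2005→2006:
ΣP(2006)Q(2005) = 10232.78×8 + 2823.06×9 + 297.66×10 = 81862.24 + 25407.54 + 2976.6 = 110246.38
ΣP(2005)Q(2005) = 12694.59×8 + 2390.84×9 + 278.61×10 = 101556.72 + 21517.56 + 2786.1 = 125860.38
link = 110246.38/125860.38 = 0.875942
Link 2006→2007:
ΣP(2007)Q(2006) = 11249.53×9 + 2832.25×10 + 270.41×10 = 101245.77 + 28322.5 + 2704.1 = 132272.37
ΣP(2006)Q(2006) = 10232.78×9 + 2823.06×10 + 297.66×10 = 92095.02 + 28230.6 + 2976.6 = 123302.22
link = 132272.37/123302.22 = 1.072749
Link 2007→2008:
ΣP(2008)Q(2007) = 14235.70×10 + 2970.08×10 + 329.17×10 = 142357 + 29700.8 + 3291.7 = 175349.5
ΣP(2007)Q(2007) = 11249.53×10 + 2832.25×10 + 270.41×10 = 112495.3 + 28322.5 + 2704.1 = 143521.9
link = 175349.5/143521.9 = 1.221761
Chained index = 100 × 0.875942 × 1.072749 × 1.221761 = 114.8048

114.80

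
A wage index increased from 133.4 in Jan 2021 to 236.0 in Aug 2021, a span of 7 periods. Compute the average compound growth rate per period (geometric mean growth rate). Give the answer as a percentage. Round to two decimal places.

Growth factor = (236.0/133.4)^(1/7) = (1.769115)^(1/7) = 1.084910
Growth rate = 1.084910 − 1 = 0.084910 = 8.4910%

8.49%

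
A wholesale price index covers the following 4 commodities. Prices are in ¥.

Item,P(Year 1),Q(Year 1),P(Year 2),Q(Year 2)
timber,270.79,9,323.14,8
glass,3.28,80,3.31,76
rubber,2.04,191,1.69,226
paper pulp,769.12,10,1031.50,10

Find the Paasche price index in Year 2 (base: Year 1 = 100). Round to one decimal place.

Paasche price index uses current-period quantities as weights.
ΣP(Year 2)·Q(Year 2) = 323.14×8 + 3.31×76 + 1.69×226 + 1031.50×10 = 2585.12 + 251.56 + 381.94 + 10315 = 13533.62
ΣP(Year 1)·Q(Year 2) = 270.79×8 + 3.28×76 + 2.04×226 + 769.12×10 = 2166.32 + 249.28 + 461.04 + 7691.2 = 10567.84
Index = 13533.62 / 10567.84 × 100 = 128.0642

128.1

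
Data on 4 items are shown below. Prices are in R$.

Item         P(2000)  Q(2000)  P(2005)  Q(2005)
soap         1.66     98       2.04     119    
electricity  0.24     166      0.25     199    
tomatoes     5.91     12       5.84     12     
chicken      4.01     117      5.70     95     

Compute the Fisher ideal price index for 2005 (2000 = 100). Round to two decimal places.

Laspeyres component (base-period weights):
ΣP(2005)Q(2000) = 2.04×98 + 0.25×166 + 5.84×12 + 5.70×117 = 199.92 + 41.5 + 70.08 + 666.9 = 978.4
ΣP(2000)Q(2000) = 1.66×98 + 0.24×166 + 5.91×12 + 4.01×117 = 162.68 + 39.84 + 70.92 + 469.17 = 742.61
L = 978.4 / 742.61 × 100 = 131.7515
Paasche component (current-period weights):
ΣP(2005)Q(2005) = 2.04×119 + 0.25×199 + 5.84×12 + 5.70×95 = 242.76 + 49.75 + 70.08 + 541.5 = 904.09
ΣP(2000)Q(2005) = 1.66×119 + 0.24×199 + 5.91×12 + 4.01×95 = 197.54 + 47.76 + 70.92 + 380.95 = 697.17
P = 904.09 / 697.17 × 100 = 129.6800
Fisher = √(L × P) = √(131.7515 × 129.6800) = 130.7117

130.71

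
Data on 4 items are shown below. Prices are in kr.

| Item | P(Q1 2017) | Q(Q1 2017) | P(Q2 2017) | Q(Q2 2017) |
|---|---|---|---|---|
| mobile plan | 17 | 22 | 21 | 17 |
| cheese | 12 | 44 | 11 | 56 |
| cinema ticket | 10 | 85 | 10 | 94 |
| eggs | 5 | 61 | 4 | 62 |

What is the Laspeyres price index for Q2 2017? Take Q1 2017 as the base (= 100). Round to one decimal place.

99.2

Laspeyres price index uses base-period quantities as weights.
ΣP(Q2 2017)·Q(Q1 2017) = 21×22 + 11×44 + 10×85 + 4×61 = 462 + 484 + 850 + 244 = 2040
ΣP(Q1 2017)·Q(Q1 2017) = 17×22 + 12×44 + 10×85 + 5×61 = 374 + 528 + 850 + 305 = 2057
Index = 2040 / 2057 × 100 = 99.1736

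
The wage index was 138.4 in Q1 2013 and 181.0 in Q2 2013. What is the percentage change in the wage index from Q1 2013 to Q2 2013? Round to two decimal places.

30.78%

Change = (181.0 − 138.4) / 138.4 × 100
       = 42.6 / 138.4 × 100 = 30.7803%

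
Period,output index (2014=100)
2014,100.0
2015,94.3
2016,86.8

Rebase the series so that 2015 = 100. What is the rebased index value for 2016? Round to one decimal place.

92.0

Rebased(2016) = 86.8 / 94.3 × 100 = 92.0467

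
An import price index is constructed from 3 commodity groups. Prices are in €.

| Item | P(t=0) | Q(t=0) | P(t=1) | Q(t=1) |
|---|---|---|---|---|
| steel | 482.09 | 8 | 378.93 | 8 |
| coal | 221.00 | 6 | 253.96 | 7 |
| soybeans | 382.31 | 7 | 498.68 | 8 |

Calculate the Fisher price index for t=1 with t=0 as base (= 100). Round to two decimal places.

103.17

Laspeyres component (base-period weights):
ΣP(t=1)Q(t=0) = 378.93×8 + 253.96×6 + 498.68×7 = 3031.44 + 1523.76 + 3490.76 = 8045.96
ΣP(t=0)Q(t=0) = 482.09×8 + 221.00×6 + 382.31×7 = 3856.72 + 1326 + 2676.17 = 7858.89
L = 8045.96 / 7858.89 × 100 = 102.3804
Paasche component (current-period weights):
ΣP(t=1)Q(t=1) = 378.93×8 + 253.96×7 + 498.68×8 = 3031.44 + 1777.72 + 3989.44 = 8798.6
ΣP(t=0)Q(t=1) = 482.09×8 + 221.00×7 + 382.31×8 = 3856.72 + 1547 + 3058.48 = 8462.2
P = 8798.6 / 8462.2 × 100 = 103.9753
Fisher = √(L × P) = √(102.3804 × 103.9753) = 103.1748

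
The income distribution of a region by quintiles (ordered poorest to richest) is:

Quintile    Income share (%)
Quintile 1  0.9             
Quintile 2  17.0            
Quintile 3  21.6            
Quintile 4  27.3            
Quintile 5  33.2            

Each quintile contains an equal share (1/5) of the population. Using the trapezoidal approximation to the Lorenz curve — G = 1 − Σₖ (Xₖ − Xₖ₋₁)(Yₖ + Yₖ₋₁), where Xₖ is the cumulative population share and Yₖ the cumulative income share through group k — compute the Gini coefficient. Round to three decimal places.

Cumulative income shares Yₖ: 0.0090, 0.1790, 0.3950, 0.6680, 1.0000
Σ (Xₖ−Xₖ₋₁)(Yₖ+Yₖ₋₁) = (1/5)(0.0090+0.0000) + (1/5)(0.1790+0.0090) + (1/5)(0.3950+0.1790) + (1/5)(0.6680+0.3950) + (1/5)(1.0000+0.6680)
  = 0.0018 + 0.0376 + 0.1148 + 0.2126 + 0.3336 = 0.7004
G = 1 − 0.7004 = 0.2996

0.300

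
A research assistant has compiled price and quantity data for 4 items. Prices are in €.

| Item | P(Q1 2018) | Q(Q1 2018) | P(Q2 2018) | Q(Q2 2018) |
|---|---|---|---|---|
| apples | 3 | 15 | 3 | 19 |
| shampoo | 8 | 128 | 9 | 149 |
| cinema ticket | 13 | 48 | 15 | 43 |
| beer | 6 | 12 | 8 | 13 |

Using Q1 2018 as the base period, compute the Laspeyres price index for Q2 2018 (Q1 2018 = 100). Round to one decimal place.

114.1

Laspeyres price index uses base-period quantities as weights.
ΣP(Q2 2018)·Q(Q1 2018) = 3×15 + 9×128 + 15×48 + 8×12 = 45 + 1152 + 720 + 96 = 2013
ΣP(Q1 2018)·Q(Q1 2018) = 3×15 + 8×128 + 13×48 + 6×12 = 45 + 1024 + 624 + 72 = 1765
Index = 2013 / 1765 × 100 = 114.0510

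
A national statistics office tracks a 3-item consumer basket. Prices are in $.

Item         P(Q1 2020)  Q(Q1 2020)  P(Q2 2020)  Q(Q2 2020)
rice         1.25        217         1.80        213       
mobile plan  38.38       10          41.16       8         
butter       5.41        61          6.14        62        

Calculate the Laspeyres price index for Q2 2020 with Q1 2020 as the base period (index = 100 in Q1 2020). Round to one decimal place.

119.5

Laspeyres price index uses base-period quantities as weights.
ΣP(Q2 2020)·Q(Q1 2020) = 1.80×217 + 41.16×10 + 6.14×61 = 390.6 + 411.6 + 374.54 = 1176.74
ΣP(Q1 2020)·Q(Q1 2020) = 1.25×217 + 38.38×10 + 5.41×61 = 271.25 + 383.8 + 330.01 = 985.06
Index = 1176.74 / 985.06 × 100 = 119.4587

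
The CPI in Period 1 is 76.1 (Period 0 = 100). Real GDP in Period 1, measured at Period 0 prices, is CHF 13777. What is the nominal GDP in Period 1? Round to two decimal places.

10484.30

Nominal = Real × (Index/100) = 13777 × (76.1/100)
        = 13777 × 0.761 = 10484.2970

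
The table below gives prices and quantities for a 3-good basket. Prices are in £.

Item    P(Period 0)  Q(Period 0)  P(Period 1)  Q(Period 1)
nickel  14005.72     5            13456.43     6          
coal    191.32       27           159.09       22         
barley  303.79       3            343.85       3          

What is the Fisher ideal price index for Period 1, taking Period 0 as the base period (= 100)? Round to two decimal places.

Laspeyres component (base-period weights):
ΣP(Period 1)Q(Period 0) = 13456.43×5 + 159.09×27 + 343.85×3 = 67282.15 + 4295.43 + 1031.55 = 72609.13
ΣP(Period 0)Q(Period 0) = 14005.72×5 + 191.32×27 + 303.79×3 = 70028.6 + 5165.64 + 911.37 = 76105.61
L = 72609.13 / 76105.61 × 100 = 95.4058
Paasche component (current-period weights):
ΣP(Period 1)Q(Period 1) = 13456.43×6 + 159.09×22 + 343.85×3 = 80738.58 + 3499.98 + 1031.55 = 85270.11
ΣP(Period 0)Q(Period 1) = 14005.72×6 + 191.32×22 + 303.79×3 = 84034.32 + 4209.04 + 911.37 = 89154.73
P = 85270.11 / 89154.73 × 100 = 95.6428
Fisher = √(L × P) = √(95.4058 × 95.6428) = 95.5242

95.52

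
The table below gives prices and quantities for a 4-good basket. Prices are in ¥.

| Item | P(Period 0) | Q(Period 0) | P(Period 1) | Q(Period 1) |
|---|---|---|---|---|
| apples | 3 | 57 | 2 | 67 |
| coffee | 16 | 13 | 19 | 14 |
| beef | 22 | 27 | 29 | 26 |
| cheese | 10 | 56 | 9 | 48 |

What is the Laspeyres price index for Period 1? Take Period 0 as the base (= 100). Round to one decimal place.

107.5

Laspeyres price index uses base-period quantities as weights.
ΣP(Period 1)·Q(Period 0) = 2×57 + 19×13 + 29×27 + 9×56 = 114 + 247 + 783 + 504 = 1648
ΣP(Period 0)·Q(Period 0) = 3×57 + 16×13 + 22×27 + 10×56 = 171 + 208 + 594 + 560 = 1533
Index = 1648 / 1533 × 100 = 107.5016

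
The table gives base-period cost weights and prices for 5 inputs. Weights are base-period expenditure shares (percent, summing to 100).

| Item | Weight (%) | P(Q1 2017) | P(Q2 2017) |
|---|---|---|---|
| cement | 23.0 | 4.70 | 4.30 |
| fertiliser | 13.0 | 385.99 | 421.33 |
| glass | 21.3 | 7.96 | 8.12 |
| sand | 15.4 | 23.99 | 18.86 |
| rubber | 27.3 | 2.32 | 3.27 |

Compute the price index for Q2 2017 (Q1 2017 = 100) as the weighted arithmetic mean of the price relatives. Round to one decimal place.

cement: 23.0 × (4.30/4.70) = 23.0 × 0.914894 = 21.0426
fertiliser: 13.0 × (421.33/385.99) = 13.0 × 1.091557 = 14.1902
glass: 21.3 × (8.12/7.96) = 21.3 × 1.020101 = 21.7281
sand: 15.4 × (18.86/23.99) = 15.4 × 0.786161 = 12.1069
rubber: 27.3 × (3.27/2.32) = 27.3 × 1.409483 = 38.4789
Index = Σ wᵢ·(p₁ᵢ/p₀ᵢ) = 21.0426 + 14.1902 + 21.7281 + 12.1069 + 38.4789 = 107.5467

107.5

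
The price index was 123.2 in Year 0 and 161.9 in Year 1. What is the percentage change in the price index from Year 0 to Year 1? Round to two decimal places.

Change = (161.9 − 123.2) / 123.2 × 100
       = 38.7 / 123.2 × 100 = 31.4123%

31.41%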